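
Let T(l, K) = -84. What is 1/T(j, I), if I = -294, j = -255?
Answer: -1/84 ≈ -0.011905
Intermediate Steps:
1/T(j, I) = 1/(-84) = -1/84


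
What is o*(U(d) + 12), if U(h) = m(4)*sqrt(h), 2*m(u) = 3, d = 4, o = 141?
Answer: 2115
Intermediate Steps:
m(u) = 3/2 (m(u) = (1/2)*3 = 3/2)
U(h) = 3*sqrt(h)/2
o*(U(d) + 12) = 141*(3*sqrt(4)/2 + 12) = 141*((3/2)*2 + 12) = 141*(3 + 12) = 141*15 = 2115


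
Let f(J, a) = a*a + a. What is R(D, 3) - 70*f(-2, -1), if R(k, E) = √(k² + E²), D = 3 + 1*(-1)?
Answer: √13 ≈ 3.6056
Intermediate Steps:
f(J, a) = a + a² (f(J, a) = a² + a = a + a²)
D = 2 (D = 3 - 1 = 2)
R(k, E) = √(E² + k²)
R(D, 3) - 70*f(-2, -1) = √(3² + 2²) - (-70)*(1 - 1) = √(9 + 4) - (-70)*0 = √13 - 70*0 = √13 + 0 = √13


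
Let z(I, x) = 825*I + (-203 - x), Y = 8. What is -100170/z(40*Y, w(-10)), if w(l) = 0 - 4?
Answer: -100170/263801 ≈ -0.37972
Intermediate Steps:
w(l) = -4
z(I, x) = -203 - x + 825*I
-100170/z(40*Y, w(-10)) = -100170/(-203 - 1*(-4) + 825*(40*8)) = -100170/(-203 + 4 + 825*320) = -100170/(-203 + 4 + 264000) = -100170/263801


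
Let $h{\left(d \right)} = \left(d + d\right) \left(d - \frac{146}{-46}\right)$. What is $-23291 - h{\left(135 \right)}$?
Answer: $- \frac{1393753}{23} \approx -60598.0$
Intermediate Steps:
$h{\left(d \right)} = 2 d \left(\frac{73}{23} + d\right)$ ($h{\left(d \right)} = 2 d \left(d - - \frac{73}{23}\right) = 2 d \left(d + \frac{73}{23}\right) = 2 d \left(\frac{73}{23} + d\right)$)
$-23291 - h{\left(135 \right)} = -23291 - \frac{2}{23} \cdot 135 \left(73 + 23 \cdot 135\right) = -23291 - \frac{2}{23} \cdot 135 \left(73 + 3105\right) = -23291 - \frac{2}{23} \cdot 135 \cdot 3178 = -23291 - \frac{858060}{23} = - \frac{1393753}{23}$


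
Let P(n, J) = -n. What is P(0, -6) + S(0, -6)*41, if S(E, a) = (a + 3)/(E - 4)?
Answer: 123/4 ≈ 30.750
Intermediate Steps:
S(E, a) = (3 + a)/(-4 + E)
P(0, -6) + S(0, -6)*41 = -1*0 + ((3 - 6)/(-4 + 0))*41 = 0 + (-3/(-4))*41 = 0 - ¼*(-3)*41 = 0 + (¾)*41 = 0 + 123/4 = 123/4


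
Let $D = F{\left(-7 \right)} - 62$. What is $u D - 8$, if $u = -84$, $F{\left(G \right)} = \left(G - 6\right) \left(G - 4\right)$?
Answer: $-6812$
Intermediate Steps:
$F{\left(G \right)} = \left(-6 + G\right) \left(-4 + G\right)$
$D = 81$ ($D = \left(24 + \left(-7\right)^{2} - -70\right) - 62 = \left(24 + 49 + 70\right) - 62 = 143 - 62 = 81$)
$u D - 8 = \left(-84\right) 81 - 8 = -6804 - 8 = -6812$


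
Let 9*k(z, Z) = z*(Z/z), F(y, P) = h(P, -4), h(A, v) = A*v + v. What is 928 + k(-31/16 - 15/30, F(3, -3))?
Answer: 8360/9 ≈ 928.89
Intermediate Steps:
h(A, v) = v + A*v
F(y, P) = -4 - 4*P (F(y, P) = -4*(1 + P) = -4 - 4*P)
k(z, Z) = Z/9 (k(z, Z) = (z*(Z/z))/9 = Z/9)
928 + k(-31/16 - 15/30, F(3, -3)) = 928 + (-4 - 4*(-3))/9 = 928 + (-4 + 12)/9 = 928 + (⅑)*8 = 928 + 8/9 = 8360/9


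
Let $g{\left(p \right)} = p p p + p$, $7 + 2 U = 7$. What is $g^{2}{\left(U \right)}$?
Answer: $0$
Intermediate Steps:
$U = 0$ ($U = - \frac{7}{2} + \frac{1}{2} \cdot 7 = - \frac{7}{2} + \frac{7}{2} = 0$)
$g{\left(p \right)} = p + p^{3}$ ($g{\left(p \right)} = p^{2} p + p = p^{3} + p = p + p^{3}$)
$g^{2}{\left(U \right)} = \left(0 + 0^{3}\right)^{2} = \left(0 + 0\right)^{2} = 0^{2} = 0$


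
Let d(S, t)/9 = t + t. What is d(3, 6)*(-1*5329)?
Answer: -575532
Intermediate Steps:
d(S, t) = 18*t (d(S, t) = 9*(t + t) = 9*(2*t) = 18*t)
d(3, 6)*(-1*5329) = (18*6)*(-1*5329) = 108*(-5329) = -575532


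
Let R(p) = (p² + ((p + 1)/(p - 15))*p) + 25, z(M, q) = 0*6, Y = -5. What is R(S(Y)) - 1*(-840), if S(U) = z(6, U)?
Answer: 865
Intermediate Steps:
z(M, q) = 0
S(U) = 0
R(p) = 25 + p² + p*(1 + p)/(-15 + p) (R(p) = (p² + ((1 + p)/(-15 + p))*p) + 25 = (p² + p*(1 + p)/(-15 + p)) + 25 = 25 + p² + p*(1 + p)/(-15 + p))
R(S(Y)) - 1*(-840) = (-375 + 0³ - 14*0² + 26*0)/(-15 + 0) - 1*(-840) = (-375 + 0 - 14*0 + 0)/(-15) + 840 = -(-375 + 0 + 0 + 0)/15 + 840 = -1/15*(-375) + 840 = 25 + 840 = 865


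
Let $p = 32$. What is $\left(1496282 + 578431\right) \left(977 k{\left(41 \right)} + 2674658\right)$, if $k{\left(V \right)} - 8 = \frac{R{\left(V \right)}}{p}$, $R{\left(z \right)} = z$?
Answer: $\frac{178174744537425}{32} \approx 5.568 \cdot 10^{12}$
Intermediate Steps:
$k{\left(V \right)} = 8 + \frac{V}{32}$
$\left(1496282 + 578431\right) \left(977 k{\left(41 \right)} + 2674658\right) = \left(1496282 + 578431\right) \left(977 \left(8 + \frac{1}{32} \cdot 41\right) + 2674658\right) = 2074713 \left(977 \left(8 + \frac{41}{32}\right) + 2674658\right) = 2074713 \left(977 \cdot \frac{297}{32} + 2674658\right) = 2074713 \left(\frac{290169}{32} + 2674658\right) = 2074713 \cdot \frac{85879225}{32} = \frac{178174744537425}{32}$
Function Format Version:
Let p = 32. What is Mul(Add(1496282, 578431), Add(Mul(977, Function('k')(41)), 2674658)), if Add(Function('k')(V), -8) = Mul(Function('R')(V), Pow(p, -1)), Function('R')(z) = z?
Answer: Rational(178174744537425, 32) ≈ 5.5680e+12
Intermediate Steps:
Function('k')(V) = Add(8, Mul(Rational(1, 32), V)) (Function('k')(V) = Add(8, Mul(V, Pow(32, -1))) = Add(8, Mul(V, Rational(1, 32))) = Add(8, Mul(Rational(1, 32), V)))
Mul(Add(1496282, 578431), Add(Mul(977, Function('k')(41)), 2674658)) = Mul(Add(1496282, 578431), Add(Mul(977, Add(8, Mul(Rational(1, 32), 41))), 2674658)) = Mul(2074713, Add(Mul(977, Add(8, Rational(41, 32))), 2674658)) = Mul(2074713, Add(Mul(977, Rational(297, 32)), 2674658)) = Mul(2074713, Add(Rational(290169, 32), 2674658)) = Mul(2074713, Rational(85879225, 32)) = Rational(178174744537425, 32)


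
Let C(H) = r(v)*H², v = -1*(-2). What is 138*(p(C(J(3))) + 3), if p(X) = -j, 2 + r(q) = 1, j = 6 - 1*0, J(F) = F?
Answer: -414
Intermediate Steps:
j = 6 (j = 6 + 0 = 6)
v = 2
r(q) = -1 (r(q) = -2 + 1 = -1)
C(H) = -H²
p(X) = -6 (p(X) = -1*6 = -6)
138*(p(C(J(3))) + 3) = 138*(-6 + 3) = 138*(-3) = -414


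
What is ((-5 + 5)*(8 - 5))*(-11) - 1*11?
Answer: -11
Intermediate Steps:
((-5 + 5)*(8 - 5))*(-11) - 1*11 = (0*3)*(-11) - 11 = 0*(-11) - 11 = 0 - 11 = -11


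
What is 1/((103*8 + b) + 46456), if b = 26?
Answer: 1/47306 ≈ 2.1139e-5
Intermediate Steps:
1/((103*8 + b) + 46456) = 1/((103*8 + 26) + 46456) = 1/((824 + 26) + 46456) = 1/(850 + 46456) = 1/47306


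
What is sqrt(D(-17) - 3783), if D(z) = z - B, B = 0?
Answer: 10*I*sqrt(38) ≈ 61.644*I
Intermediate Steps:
D(z) = z (D(z) = z - 1*0 = z + 0 = z)
sqrt(D(-17) - 3783) = sqrt(-17 - 3783) = sqrt(-3800) = 10*I*sqrt(38)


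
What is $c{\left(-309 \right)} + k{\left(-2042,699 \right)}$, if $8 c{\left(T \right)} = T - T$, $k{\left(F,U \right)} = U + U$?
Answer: $1398$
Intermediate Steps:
$k{\left(F,U \right)} = 2 U$
$c{\left(T \right)} = 0$ ($c{\left(T \right)} = \frac{T - T}{8} = \frac{1}{8} \cdot 0 = 0$)
$c{\left(-309 \right)} + k{\left(-2042,699 \right)} = 0 + 2 \cdot 699 = 0 + 1398 = 1398$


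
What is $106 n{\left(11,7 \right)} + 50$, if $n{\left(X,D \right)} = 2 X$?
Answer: $2382$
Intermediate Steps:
$106 n{\left(11,7 \right)} + 50 = 106 \cdot 2 \cdot 11 + 50 = 106 \cdot 22 + 50 = 2332 + 50 = 2382$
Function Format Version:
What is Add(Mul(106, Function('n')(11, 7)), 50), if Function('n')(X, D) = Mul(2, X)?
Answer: 2382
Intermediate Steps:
Add(Mul(106, Function('n')(11, 7)), 50) = Add(Mul(106, Mul(2, 11)), 50) = Add(Mul(106, 22), 50) = Add(2332, 50) = 2382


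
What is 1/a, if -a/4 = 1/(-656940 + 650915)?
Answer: 6025/4 ≈ 1506.3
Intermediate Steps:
a = 4/6025 (a = -4/(-656940 + 650915) = -4/(-6025) = -4*(-1/6025) = 4/6025 ≈ 0.00066390)
1/a = 1/(4/6025) = 6025/4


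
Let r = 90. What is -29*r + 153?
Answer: -2457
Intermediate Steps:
-29*r + 153 = -29*90 + 153 = -2610 + 153 = -2457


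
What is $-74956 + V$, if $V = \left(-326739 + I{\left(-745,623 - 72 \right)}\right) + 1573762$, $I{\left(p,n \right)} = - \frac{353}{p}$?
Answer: $\frac{873190268}{745} \approx 1.1721 \cdot 10^{6}$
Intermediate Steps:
$V = \frac{929032488}{745}$ ($V = \left(-326739 - \frac{353}{-745}\right) + 1573762 = \left(-326739 - - \frac{353}{745}\right) + 1573762 = \left(-326739 + \frac{353}{745}\right) + 1573762 = - \frac{243420202}{745} + 1573762 = \frac{929032488}{745} \approx 1.247 \cdot 10^{6}$)
$-74956 + V = -74956 + \frac{929032488}{745} = \frac{873190268}{745}$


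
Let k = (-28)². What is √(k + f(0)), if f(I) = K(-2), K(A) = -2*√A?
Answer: √(784 - 2*I*√2) ≈ 28.0 - 0.05051*I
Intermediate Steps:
k = 784
f(I) = -2*I*√2
√(k + f(0)) = √(784 - 2*I*√2)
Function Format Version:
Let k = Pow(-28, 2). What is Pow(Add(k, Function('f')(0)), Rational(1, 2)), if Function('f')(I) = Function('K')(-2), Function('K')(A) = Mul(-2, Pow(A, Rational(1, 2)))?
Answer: Pow(Add(784, Mul(-2, I, Pow(2, Rational(1, 2)))), Rational(1, 2)) ≈ Add(28.000, Mul(-0.05051, I))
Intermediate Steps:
k = 784
Function('f')(I) = Mul(-2, I, Pow(2, Rational(1, 2))) (Function('f')(I) = Mul(-2, Pow(-2, Rational(1, 2))) = Mul(-2, Mul(I, Pow(2, Rational(1, 2)))) = Mul(-2, I, Pow(2, Rational(1, 2))))
Pow(Add(k, Function('f')(0)), Rational(1, 2)) = Pow(Add(784, Mul(-2, I, Pow(2, Rational(1, 2)))), Rational(1, 2))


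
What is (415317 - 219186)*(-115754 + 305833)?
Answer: 37280384349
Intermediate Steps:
(415317 - 219186)*(-115754 + 305833) = 196131*190079 = 37280384349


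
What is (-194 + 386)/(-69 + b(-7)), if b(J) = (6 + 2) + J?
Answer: -48/17 ≈ -2.8235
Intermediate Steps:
b(J) = 8 + J
(-194 + 386)/(-69 + b(-7)) = (-194 + 386)/(-69 + (8 - 7)) = 192/(-69 + 1) = 192/(-68) = 192*(-1/68) = -48/17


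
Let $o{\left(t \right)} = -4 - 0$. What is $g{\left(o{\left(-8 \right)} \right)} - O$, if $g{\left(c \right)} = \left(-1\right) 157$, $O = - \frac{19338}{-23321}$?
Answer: $- \frac{3680735}{23321} \approx -157.83$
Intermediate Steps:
$o{\left(t \right)} = -4$ ($o{\left(t \right)} = -4 + 0 = -4$)
$O = \frac{19338}{23321}$ ($O = \left(-19338\right) \left(- \frac{1}{23321}\right) = \frac{19338}{23321} \approx 0.82921$)
$g{\left(c \right)} = -157$
$g{\left(o{\left(-8 \right)} \right)} - O = -157 - \frac{19338}{23321} = - \frac{3680735}{23321}$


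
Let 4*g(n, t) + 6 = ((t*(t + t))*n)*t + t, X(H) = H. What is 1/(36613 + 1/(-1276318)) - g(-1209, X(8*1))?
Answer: 28926092458896167/93459661866 ≈ 3.0950e+5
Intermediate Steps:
g(n, t) = -3/2 + t/4 + n*t³/2 (g(n, t) = -3/2 + (((t*(t + t))*n)*t + t)/4 = -3/2 + (((t*(2*t))*n)*t + t)/4 = -3/2 + (((2*t²)*n)*t + t)/4 = -3/2 + ((2*n*t²)*t + t)/4 = -3/2 + (2*n*t³ + t)/4 = -3/2 + (t + 2*n*t³)/4 = -3/2 + (t/4 + n*t³/2) = -3/2 + t/4 + n*t³/2)
1/(36613 + 1/(-1276318)) - g(-1209, X(8*1)) = 1/(36613 + 1/(-1276318)) - (-3/2 + (8*1)/4 + (½)*(-1209)*(8*1)³) = 1/(36613 - 1/1276318) - (-3/2 + (¼)*8 + (½)*(-1209)*8³) = 1/(46729830933/1276318) - (-3/2 + 2 + (½)*(-1209)*512) = 1276318/46729830933 - (-3/2 + 2 - 309504) = 1276318/46729830933 - 1*(-619007/2) = 1276318/46729830933 + 619007/2 = 28926092458896167/93459661866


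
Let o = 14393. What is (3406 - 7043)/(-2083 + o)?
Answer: -3637/12310 ≈ -0.29545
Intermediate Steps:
(3406 - 7043)/(-2083 + o) = (3406 - 7043)/(-2083 + 14393) = -3637/12310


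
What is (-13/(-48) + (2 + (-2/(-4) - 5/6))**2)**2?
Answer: 192721/20736 ≈ 9.2940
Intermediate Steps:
(-13/(-48) + (2 + (-2/(-4) - 5/6))**2)**2 = (-13*(-1/48) + (2 + (-2*(-1/4) - 5*1/6))**2)**2 = (13/48 + (2 + (1/2 - 5/6))**2)**2 = (13/48 + (2 - 1/3)**2)**2 = (13/48 + (5/3)**2)**2 = (13/48 + 25/9)**2 = (439/144)**2 = 192721/20736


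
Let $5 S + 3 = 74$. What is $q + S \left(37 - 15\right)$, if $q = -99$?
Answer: $\frac{1067}{5} \approx 213.4$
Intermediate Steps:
$S = \frac{71}{5}$ ($S = - \frac{3}{5} + \frac{1}{5} \cdot 74 = - \frac{3}{5} + \frac{74}{5} = \frac{71}{5} \approx 14.2$)
$q + S \left(37 - 15\right) = -99 + \frac{71 \left(37 - 15\right)}{5} = -99 + \frac{71}{5} \cdot 22 = -99 + \frac{1562}{5} = \frac{1067}{5}$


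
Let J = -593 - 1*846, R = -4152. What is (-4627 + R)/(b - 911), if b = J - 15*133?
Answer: 8779/4345 ≈ 2.0205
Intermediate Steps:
J = -1439 (J = -593 - 846 = -1439)
b = -3434 (b = -1439 - 15*133 = -1439 - 1*1995 = -1439 - 1995 = -3434)
(-4627 + R)/(b - 911) = (-4627 - 4152)/(-3434 - 911) = -8779/(-4345) = -8779*(-1/4345) = 8779/4345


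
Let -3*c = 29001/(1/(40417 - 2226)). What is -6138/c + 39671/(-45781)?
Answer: -14645950577609/16901997127057 ≈ -0.86652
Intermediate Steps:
c = -369192397 (c = -9667/(1/(40417 - 2226)) = -9667/(1/38191) = -9667/1/38191 = -9667*38191 = -⅓*1107577191 = -369192397)
-6138/c + 39671/(-45781) = -6138/(-369192397) + 39671/(-45781) = -6138*(-1/369192397) + 39671*(-1/45781) = 6138/369192397 - 39671/45781 = -14645950577609/16901997127057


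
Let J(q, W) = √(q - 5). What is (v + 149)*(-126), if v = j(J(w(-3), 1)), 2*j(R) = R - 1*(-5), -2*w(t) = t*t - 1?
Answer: -19089 - 189*I ≈ -19089.0 - 189.0*I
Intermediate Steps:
w(t) = ½ - t²/2 (w(t) = -(t*t - 1)/2 = -(t² - 1)/2 = -(-1 + t²)/2 = ½ - t²/2)
J(q, W) = √(-5 + q)
j(R) = 5/2 + R/2 (j(R) = (R - 1*(-5))/2 = (R + 5)/2 = (5 + R)/2 = 5/2 + R/2)
v = 5/2 + 3*I/2 (v = 5/2 + √(-5 + (½ - ½*(-3)²))/2 = 5/2 + √(-5 + (½ - ½*9))/2 = 5/2 + √(-5 + (½ - 9/2))/2 = 5/2 + √(-5 - 4)/2 = 5/2 + √(-9)/2 = 5/2 + (3*I)/2 = 5/2 + 3*I/2 ≈ 2.5 + 1.5*I)
(v + 149)*(-126) = ((5/2 + 3*I/2) + 149)*(-126) = (303/2 + 3*I/2)*(-126) = -19089 - 189*I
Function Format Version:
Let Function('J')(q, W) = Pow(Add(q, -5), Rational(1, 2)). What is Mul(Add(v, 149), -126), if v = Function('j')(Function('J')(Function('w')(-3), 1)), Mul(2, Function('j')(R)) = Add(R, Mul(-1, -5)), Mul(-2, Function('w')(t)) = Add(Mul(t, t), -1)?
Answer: Add(-19089, Mul(-189, I)) ≈ Add(-19089., Mul(-189.00, I))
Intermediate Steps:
Function('w')(t) = Add(Rational(1, 2), Mul(Rational(-1, 2), Pow(t, 2))) (Function('w')(t) = Mul(Rational(-1, 2), Add(Mul(t, t), -1)) = Mul(Rational(-1, 2), Add(Pow(t, 2), -1)) = Mul(Rational(-1, 2), Add(-1, Pow(t, 2))) = Add(Rational(1, 2), Mul(Rational(-1, 2), Pow(t, 2))))
Function('J')(q, W) = Pow(Add(-5, q), Rational(1, 2))
Function('j')(R) = Add(Rational(5, 2), Mul(Rational(1, 2), R)) (Function('j')(R) = Mul(Rational(1, 2), Add(R, Mul(-1, -5))) = Mul(Rational(1, 2), Add(R, 5)) = Mul(Rational(1, 2), Add(5, R)) = Add(Rational(5, 2), Mul(Rational(1, 2), R)))
v = Add(Rational(5, 2), Mul(Rational(3, 2), I)) (v = Add(Rational(5, 2), Mul(Rational(1, 2), Pow(Add(-5, Add(Rational(1, 2), Mul(Rational(-1, 2), Pow(-3, 2)))), Rational(1, 2)))) = Add(Rational(5, 2), Mul(Rational(1, 2), Pow(Add(-5, Add(Rational(1, 2), Mul(Rational(-1, 2), 9))), Rational(1, 2)))) = Add(Rational(5, 2), Mul(Rational(1, 2), Pow(Add(-5, Add(Rational(1, 2), Rational(-9, 2))), Rational(1, 2)))) = Add(Rational(5, 2), Mul(Rational(1, 2), Pow(Add(-5, -4), Rational(1, 2)))) = Add(Rational(5, 2), Mul(Rational(1, 2), Pow(-9, Rational(1, 2)))) = Add(Rational(5, 2), Mul(Rational(1, 2), Mul(3, I))) = Add(Rational(5, 2), Mul(Rational(3, 2), I)) ≈ Add(2.5000, Mul(1.5000, I)))
Mul(Add(v, 149), -126) = Mul(Add(Add(Rational(5, 2), Mul(Rational(3, 2), I)), 149), -126) = Mul(Add(Rational(303, 2), Mul(Rational(3, 2), I)), -126) = Add(-19089, Mul(-189, I))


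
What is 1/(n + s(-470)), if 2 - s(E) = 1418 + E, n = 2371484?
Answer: 1/2370538 ≈ 4.2185e-7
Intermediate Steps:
s(E) = -1416 - E (s(E) = 2 - (1418 + E) = 2 + (-1418 - E) = -1416 - E)
1/(n + s(-470)) = 1/(2371484 + (-1416 - 1*(-470))) = 1/(2371484 + (-1416 + 470)) = 1/(2371484 - 946) = 1/2370538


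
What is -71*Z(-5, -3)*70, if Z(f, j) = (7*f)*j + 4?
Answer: -541730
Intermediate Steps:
Z(f, j) = 4 + 7*f*j (Z(f, j) = 7*f*j + 4 = 4 + 7*f*j)
-71*Z(-5, -3)*70 = -71*(4 + 7*(-5)*(-3))*70 = -71*(4 + 105)*70 = -71*109*70 = -7739*70 = -541730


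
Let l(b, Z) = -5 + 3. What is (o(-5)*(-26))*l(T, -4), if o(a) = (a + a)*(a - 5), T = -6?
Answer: 5200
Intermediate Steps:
l(b, Z) = -2
o(a) = 2*a*(-5 + a) (o(a) = (2*a)*(-5 + a) = 2*a*(-5 + a))
(o(-5)*(-26))*l(T, -4) = ((2*(-5)*(-5 - 5))*(-26))*(-2) = ((2*(-5)*(-10))*(-26))*(-2) = (100*(-26))*(-2) = -2600*(-2) = 5200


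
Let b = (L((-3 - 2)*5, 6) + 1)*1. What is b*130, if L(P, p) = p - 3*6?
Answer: -1430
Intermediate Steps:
L(P, p) = -18 + p (L(P, p) = p - 18 = -18 + p)
b = -11 (b = ((-18 + 6) + 1)*1 = (-12 + 1)*1 = -11*1 = -11)
b*130 = -11*130 = -1430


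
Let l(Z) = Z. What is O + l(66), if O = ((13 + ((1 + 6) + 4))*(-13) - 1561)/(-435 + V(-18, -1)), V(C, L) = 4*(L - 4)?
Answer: 31903/455 ≈ 70.116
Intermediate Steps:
V(C, L) = -16 + 4*L (V(C, L) = 4*(-4 + L) = -16 + 4*L)
O = 1873/455 (O = ((13 + ((1 + 6) + 4))*(-13) - 1561)/(-435 + (-16 + 4*(-1))) = ((13 + (7 + 4))*(-13) - 1561)/(-435 + (-16 - 4)) = ((13 + 11)*(-13) - 1561)/(-435 - 20) = (24*(-13) - 1561)/(-455) = (-312 - 1561)*(-1/455) = -1873*(-1/455) = 1873/455 ≈ 4.1165)
O + l(66) = 1873/455 + 66 = 31903/455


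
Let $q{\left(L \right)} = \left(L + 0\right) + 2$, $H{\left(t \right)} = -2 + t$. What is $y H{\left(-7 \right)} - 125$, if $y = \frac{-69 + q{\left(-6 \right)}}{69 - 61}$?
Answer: $- \frac{343}{8} \approx -42.875$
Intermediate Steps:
$q{\left(L \right)} = 2 + L$ ($q{\left(L \right)} = L + 2 = 2 + L$)
$y = - \frac{73}{8}$ ($y = \frac{-69 + \left(2 - 6\right)}{69 - 61} = \frac{-69 - 4}{8} = \left(-73\right) \frac{1}{8} = - \frac{73}{8} \approx -9.125$)
$y H{\left(-7 \right)} - 125 = - \frac{73 \left(-2 - 7\right)}{8} - 125 = \left(- \frac{73}{8}\right) \left(-9\right) - 125 = \frac{657}{8} - 125 = - \frac{343}{8}$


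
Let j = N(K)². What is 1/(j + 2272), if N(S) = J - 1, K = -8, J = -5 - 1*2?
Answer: 1/2336 ≈ 0.00042808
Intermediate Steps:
J = -7 (J = -5 - 2 = -7)
N(S) = -8 (N(S) = -7 - 1 = -8)
j = 64 (j = (-8)² = 64)
1/(j + 2272) = 1/(64 + 2272) = 1/2336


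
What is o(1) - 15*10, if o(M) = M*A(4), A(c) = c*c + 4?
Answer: -130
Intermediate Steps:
A(c) = 4 + c² (A(c) = c² + 4 = 4 + c²)
o(M) = 20*M (o(M) = M*(4 + 4²) = M*(4 + 16) = M*20 = 20*M)
o(1) - 15*10 = 20*1 - 15*10 = 20 - 150 = -130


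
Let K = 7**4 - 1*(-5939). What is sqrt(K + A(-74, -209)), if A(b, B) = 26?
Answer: sqrt(8366) ≈ 91.466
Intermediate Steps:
K = 8340 (K = 2401 + 5939 = 8340)
sqrt(K + A(-74, -209)) = sqrt(8340 + 26) = sqrt(8366)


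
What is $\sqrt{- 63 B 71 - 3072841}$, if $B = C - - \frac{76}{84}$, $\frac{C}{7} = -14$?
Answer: $i \sqrt{2638534} \approx 1624.4 i$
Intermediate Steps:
$C = -98$ ($C = 7 \left(-14\right) = -98$)
$B = - \frac{2039}{21}$ ($B = -98 - - \frac{76}{84} = -98 - \left(-76\right) \frac{1}{84} = -98 - - \frac{19}{21} = -98 + \frac{19}{21} = - \frac{2039}{21} \approx -97.095$)
$\sqrt{- 63 B 71 - 3072841} = \sqrt{\left(-63\right) \left(- \frac{2039}{21}\right) 71 - 3072841} = \sqrt{6117 \cdot 71 - 3072841} = \sqrt{434307 - 3072841} = \sqrt{-2638534} = i \sqrt{2638534}$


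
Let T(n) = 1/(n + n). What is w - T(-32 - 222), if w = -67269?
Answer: -34172651/508 ≈ -67269.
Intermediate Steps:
T(n) = 1/(2*n)
w - T(-32 - 222) = -67269 - 1/(2*(-32 - 222)) = -67269 - 1/(2*(-254)) = -67269 - (-1)/(2*254) = -67269 - 1*(-1/508) = -67269 + 1/508 = -34172651/508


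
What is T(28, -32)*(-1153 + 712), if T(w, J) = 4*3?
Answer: -5292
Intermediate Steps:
T(w, J) = 12
T(28, -32)*(-1153 + 712) = 12*(-1153 + 712) = 12*(-441) = -5292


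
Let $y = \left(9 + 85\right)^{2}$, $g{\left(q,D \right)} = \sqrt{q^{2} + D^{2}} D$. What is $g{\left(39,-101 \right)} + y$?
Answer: $8836 - 101 \sqrt{11722} \approx -2099.1$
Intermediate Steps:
$g{\left(q,D \right)} = D \sqrt{D^{2} + q^{2}}$ ($g{\left(q,D \right)} = \sqrt{D^{2} + q^{2}} D = D \sqrt{D^{2} + q^{2}}$)
$y = 8836$ ($y = 94^{2} = 8836$)
$g{\left(39,-101 \right)} + y = - 101 \sqrt{\left(-101\right)^{2} + 39^{2}} + 8836 = - 101 \sqrt{10201 + 1521} + 8836 = - 101 \sqrt{11722} + 8836 = 8836 - 101 \sqrt{11722}$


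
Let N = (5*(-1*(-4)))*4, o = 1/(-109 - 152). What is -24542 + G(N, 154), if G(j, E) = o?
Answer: -6405463/261 ≈ -24542.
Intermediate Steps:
o = -1/261 (o = 1/(-261) = -1/261 ≈ -0.0038314)
N = 80 (N = (5*4)*4 = 20*4 = 80)
G(j, E) = -1/261
-24542 + G(N, 154) = -24542 - 1/261 = -6405463/261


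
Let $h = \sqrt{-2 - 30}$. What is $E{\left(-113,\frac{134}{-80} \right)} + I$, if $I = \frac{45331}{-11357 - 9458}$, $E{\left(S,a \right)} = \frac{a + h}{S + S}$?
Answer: $- \frac{81679527}{37633520} - \frac{2 i \sqrt{2}}{113} \approx -2.1704 - 0.02503 i$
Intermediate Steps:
$h = 4 i \sqrt{2}$ ($h = \sqrt{-32} = 4 i \sqrt{2} \approx 5.6569 i$)
$E{\left(S,a \right)} = \frac{a + 4 i \sqrt{2}}{2 S}$ ($E{\left(S,a \right)} = \frac{a + 4 i \sqrt{2}}{S + S} = \frac{a + 4 i \sqrt{2}}{2 S}$)
$I = - \frac{45331}{20815}$ ($I = \frac{45331}{-11357 - 9458} = \frac{45331}{-20815} = 45331 \left(- \frac{1}{20815}\right) = - \frac{45331}{20815} \approx -2.1778$)
$E{\left(-113,\frac{134}{-80} \right)} + I = \frac{\frac{134}{-80} + 4 i \sqrt{2}}{2 \left(-113\right)} - \frac{45331}{20815} = \frac{1}{2} \left(- \frac{1}{113}\right) \left(134 \left(- \frac{1}{80}\right) + 4 i \sqrt{2}\right) - \frac{45331}{20815} = \frac{1}{2} \left(- \frac{1}{113}\right) \left(- \frac{67}{40} + 4 i \sqrt{2}\right) - \frac{45331}{20815} = \left(\frac{67}{9040} - \frac{2 i \sqrt{2}}{113}\right) - \frac{45331}{20815} = - \frac{81679527}{37633520} - \frac{2 i \sqrt{2}}{113}$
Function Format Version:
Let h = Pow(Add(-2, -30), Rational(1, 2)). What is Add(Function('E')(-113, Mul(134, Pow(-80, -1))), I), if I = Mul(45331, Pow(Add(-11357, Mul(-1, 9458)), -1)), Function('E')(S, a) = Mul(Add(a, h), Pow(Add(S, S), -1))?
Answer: Add(Rational(-81679527, 37633520), Mul(Rational(-2, 113), I, Pow(2, Rational(1, 2)))) ≈ Add(-2.1704, Mul(-0.025030, I))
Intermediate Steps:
h = Mul(4, I, Pow(2, Rational(1, 2))) (h = Pow(-32, Rational(1, 2)) = Mul(4, I, Pow(2, Rational(1, 2))) ≈ Mul(5.6569, I))
Function('E')(S, a) = Mul(Rational(1, 2), Pow(S, -1), Add(a, Mul(4, I, Pow(2, Rational(1, 2))))) (Function('E')(S, a) = Mul(Add(a, Mul(4, I, Pow(2, Rational(1, 2)))), Pow(Add(S, S), -1)) = Mul(Add(a, Mul(4, I, Pow(2, Rational(1, 2)))), Pow(Mul(2, S), -1)) = Mul(Add(a, Mul(4, I, Pow(2, Rational(1, 2)))), Mul(Rational(1, 2), Pow(S, -1))) = Mul(Rational(1, 2), Pow(S, -1), Add(a, Mul(4, I, Pow(2, Rational(1, 2))))))
I = Rational(-45331, 20815) (I = Mul(45331, Pow(Add(-11357, -9458), -1)) = Mul(45331, Pow(-20815, -1)) = Mul(45331, Rational(-1, 20815)) = Rational(-45331, 20815) ≈ -2.1778)
Add(Function('E')(-113, Mul(134, Pow(-80, -1))), I) = Add(Mul(Rational(1, 2), Pow(-113, -1), Add(Mul(134, Pow(-80, -1)), Mul(4, I, Pow(2, Rational(1, 2))))), Rational(-45331, 20815)) = Add(Mul(Rational(1, 2), Rational(-1, 113), Add(Mul(134, Rational(-1, 80)), Mul(4, I, Pow(2, Rational(1, 2))))), Rational(-45331, 20815)) = Add(Mul(Rational(1, 2), Rational(-1, 113), Add(Rational(-67, 40), Mul(4, I, Pow(2, Rational(1, 2))))), Rational(-45331, 20815)) = Add(Add(Rational(67, 9040), Mul(Rational(-2, 113), I, Pow(2, Rational(1, 2)))), Rational(-45331, 20815)) = Add(Rational(-81679527, 37633520), Mul(Rational(-2, 113), I, Pow(2, Rational(1, 2))))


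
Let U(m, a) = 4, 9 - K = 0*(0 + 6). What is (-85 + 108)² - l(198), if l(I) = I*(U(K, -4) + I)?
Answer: -39467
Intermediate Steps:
K = 9 (K = 9 - 0*(0 + 6) = 9 - 0*6 = 9 - 1*0 = 9 + 0 = 9)
l(I) = I*(4 + I)
(-85 + 108)² - l(198) = (-85 + 108)² - 198*(4 + 198) = 23² - 198*202 = 529 - 1*39996 = 529 - 39996 = -39467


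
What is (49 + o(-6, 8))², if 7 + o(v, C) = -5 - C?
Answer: 841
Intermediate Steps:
o(v, C) = -12 - C (o(v, C) = -7 + (-5 - C) = -12 - C)
(49 + o(-6, 8))² = (49 + (-12 - 1*8))² = (49 + (-12 - 8))² = (49 - 20)² = 29² = 841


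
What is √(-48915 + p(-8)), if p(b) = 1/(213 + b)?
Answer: I*√2055652670/205 ≈ 221.17*I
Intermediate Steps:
√(-48915 + p(-8)) = √(-48915 + 1/(213 - 8)) = √(-48915 + 1/205) = √(-10027574/205) = I*√2055652670/205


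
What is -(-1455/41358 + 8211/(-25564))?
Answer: 8971099/25173236 ≈ 0.35637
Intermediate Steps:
-(-1455/41358 + 8211/(-25564)) = -(-1455*1/41358 + 8211*(-1/25564)) = -(-485/13786 - 1173/3652) = -1*(-8971099/25173236) = 8971099/25173236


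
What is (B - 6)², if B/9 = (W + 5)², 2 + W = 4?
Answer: 189225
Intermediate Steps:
W = 2 (W = -2 + 4 = 2)
B = 441 (B = 9*(2 + 5)² = 9*7² = 9*49 = 441)
(B - 6)² = (441 - 6)² = 435² = 189225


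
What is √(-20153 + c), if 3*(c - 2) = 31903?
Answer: 5*I*√3426/3 ≈ 97.553*I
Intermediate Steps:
c = 31909/3 (c = 2 + (⅓)*31903 = 2 + 31903/3 = 31909/3 ≈ 10636.)
√(-20153 + c) = √(-20153 + 31909/3) = √(-28550/3) = 5*I*√3426/3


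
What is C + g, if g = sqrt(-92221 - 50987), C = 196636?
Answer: 196636 + 18*I*sqrt(442) ≈ 1.9664e+5 + 378.43*I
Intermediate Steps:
g = 18*I*sqrt(442) (g = sqrt(-143208) = 18*I*sqrt(442) ≈ 378.43*I)
C + g = 196636 + 18*I*sqrt(442)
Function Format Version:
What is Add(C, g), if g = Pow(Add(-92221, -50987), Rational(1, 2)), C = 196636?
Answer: Add(196636, Mul(18, I, Pow(442, Rational(1, 2)))) ≈ Add(1.9664e+5, Mul(378.43, I))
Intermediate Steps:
g = Mul(18, I, Pow(442, Rational(1, 2))) (g = Pow(-143208, Rational(1, 2)) = Mul(18, I, Pow(442, Rational(1, 2))) ≈ Mul(378.43, I))
Add(C, g) = Add(196636, Mul(18, I, Pow(442, Rational(1, 2))))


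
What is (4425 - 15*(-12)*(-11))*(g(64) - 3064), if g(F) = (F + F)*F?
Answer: 12537960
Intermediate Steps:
g(F) = 2*F² (g(F) = (2*F)*F = 2*F²)
(4425 - 15*(-12)*(-11))*(g(64) - 3064) = (4425 - 15*(-12)*(-11))*(2*64² - 3064) = (4425 + 180*(-11))*(2*4096 - 3064) = (4425 - 1980)*(8192 - 3064) = 2445*5128 = 12537960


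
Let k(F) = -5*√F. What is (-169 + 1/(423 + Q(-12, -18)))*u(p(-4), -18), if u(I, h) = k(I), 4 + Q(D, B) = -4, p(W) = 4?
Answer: 140268/83 ≈ 1690.0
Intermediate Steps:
Q(D, B) = -8 (Q(D, B) = -4 - 4 = -8)
u(I, h) = -5*√I
(-169 + 1/(423 + Q(-12, -18)))*u(p(-4), -18) = (-169 + 1/(423 - 8))*(-5*√4) = (-169 + 1/415)*(-5*2) = (-169 + 1/415)*(-10) = -70134/415*(-10) = 140268/83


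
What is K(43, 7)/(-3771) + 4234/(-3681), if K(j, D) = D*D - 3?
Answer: -597620/514113 ≈ -1.1624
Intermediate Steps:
K(j, D) = -3 + D² (K(j, D) = D² - 3 = -3 + D²)
K(43, 7)/(-3771) + 4234/(-3681) = (-3 + 7²)/(-3771) + 4234/(-3681) = (-3 + 49)*(-1/3771) + 4234*(-1/3681) = 46*(-1/3771) - 4234/3681 = -46/3771 - 4234/3681 = -597620/514113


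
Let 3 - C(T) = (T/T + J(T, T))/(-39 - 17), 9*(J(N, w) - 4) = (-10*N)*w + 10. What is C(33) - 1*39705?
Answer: -20020643/504 ≈ -39724.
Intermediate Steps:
J(N, w) = 46/9 - 10*N*w/9 (J(N, w) = 4 + ((-10*N)*w + 10)/9 = 4 + (-10*N*w + 10)/9 = 4 + (10 - 10*N*w)/9 = 4 + (10/9 - 10*N*w/9) = 46/9 - 10*N*w/9)
C(T) = 1567/504 - 5*T²/252 (C(T) = 3 - (T/T + (46/9 - 10*T*T/9))/(-39 - 17) = 3 - (1 + (46/9 - 10*T²/9))/(-56) = 3 - (55/9 - 10*T²/9)*(-1)/56 = 3 - (-55/504 + 5*T²/252) = 3 + (55/504 - 5*T²/252) = 1567/504 - 5*T²/252)
C(33) - 1*39705 = (1567/504 - 5/252*33²) - 1*39705 = (1567/504 - 5/252*1089) - 39705 = (1567/504 - 605/28) - 39705 = -9323/504 - 39705 = -20020643/504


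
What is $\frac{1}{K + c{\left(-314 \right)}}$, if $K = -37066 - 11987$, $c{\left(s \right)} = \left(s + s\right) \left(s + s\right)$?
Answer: $\frac{1}{345331} \approx 2.8958 \cdot 10^{-6}$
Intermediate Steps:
$c{\left(s \right)} = 4 s^{2}$ ($c{\left(s \right)} = 2 s 2 s = 4 s^{2}$)
$K = -49053$
$\frac{1}{K + c{\left(-314 \right)}} = \frac{1}{-49053 + 4 \left(-314\right)^{2}} = \frac{1}{-49053 + 4 \cdot 98596} = \frac{1}{-49053 + 394384} = \frac{1}{345331}$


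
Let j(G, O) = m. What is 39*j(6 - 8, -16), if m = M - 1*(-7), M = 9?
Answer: 624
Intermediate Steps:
m = 16 (m = 9 - 1*(-7) = 9 + 7 = 16)
j(G, O) = 16
39*j(6 - 8, -16) = 39*16 = 624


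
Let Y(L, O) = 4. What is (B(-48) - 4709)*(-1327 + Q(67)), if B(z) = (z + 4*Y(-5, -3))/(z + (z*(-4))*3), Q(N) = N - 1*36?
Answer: 67132368/11 ≈ 6.1029e+6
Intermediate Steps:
Q(N) = -36 + N (Q(N) = N - 36 = -36 + N)
B(z) = -(16 + z)/(11*z) (B(z) = (z + 4*4)/(z + (z*(-4))*3) = (z + 16)/(z - 4*z*3) = (16 + z)/(z - 12*z) = (16 + z)/((-11*z)) = (16 + z)*(-1/(11*z)) = -(16 + z)/(11*z))
(B(-48) - 4709)*(-1327 + Q(67)) = ((1/11)*(-16 - 1*(-48))/(-48) - 4709)*(-1327 + (-36 + 67)) = ((1/11)*(-1/48)*(-16 + 48) - 4709)*(-1327 + 31) = ((1/11)*(-1/48)*32 - 4709)*(-1296) = (-2/33 - 4709)*(-1296) = -155399/33*(-1296) = 67132368/11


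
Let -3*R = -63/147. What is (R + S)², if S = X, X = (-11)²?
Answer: 719104/49 ≈ 14676.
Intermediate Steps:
R = ⅐ (R = -(-21)/147 = -⅓*(-3/7) = ⅐ ≈ 0.14286)
X = 121
S = 121
(R + S)² = (⅐ + 121)² = (848/7)² = 719104/49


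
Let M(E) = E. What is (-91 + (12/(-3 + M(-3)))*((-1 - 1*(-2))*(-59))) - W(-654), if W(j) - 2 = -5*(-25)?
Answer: -100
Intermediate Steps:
W(j) = 127 (W(j) = 2 - 5*(-25) = 2 + 125 = 127)
(-91 + (12/(-3 + M(-3)))*((-1 - 1*(-2))*(-59))) - W(-654) = (-91 + (12/(-3 - 3))*((-1 - 1*(-2))*(-59))) - 1*127 = (-91 + (12/(-6))*((-1 + 2)*(-59))) - 127 = (-91 + (12*(-⅙))*(1*(-59))) - 127 = (-91 - 2*(-59)) - 127 = (-91 + 118) - 127 = 27 - 127 = -100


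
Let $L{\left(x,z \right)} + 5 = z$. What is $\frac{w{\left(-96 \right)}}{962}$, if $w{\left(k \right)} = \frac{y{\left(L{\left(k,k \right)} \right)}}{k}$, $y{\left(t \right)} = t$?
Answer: $\frac{101}{92352} \approx 0.0010936$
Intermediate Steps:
$L{\left(x,z \right)} = -5 + z$
$w{\left(k \right)} = \frac{-5 + k}{k}$
$\frac{w{\left(-96 \right)}}{962} = \frac{\frac{1}{-96} \left(-5 - 96\right)}{962} = \left(- \frac{1}{96}\right) \left(-101\right) \frac{1}{962} = \frac{101}{96} \cdot \frac{1}{962} = \frac{101}{92352}$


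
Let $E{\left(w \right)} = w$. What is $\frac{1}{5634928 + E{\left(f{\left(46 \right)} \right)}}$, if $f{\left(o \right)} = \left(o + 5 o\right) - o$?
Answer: $\frac{1}{5635158} \approx 1.7746 \cdot 10^{-7}$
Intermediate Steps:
$f{\left(o \right)} = 5 o$ ($f{\left(o \right)} = 6 o - o = 5 o$)
$\frac{1}{5634928 + E{\left(f{\left(46 \right)} \right)}} = \frac{1}{5634928 + 5 \cdot 46} = \frac{1}{5634928 + 230} = \frac{1}{5635158}$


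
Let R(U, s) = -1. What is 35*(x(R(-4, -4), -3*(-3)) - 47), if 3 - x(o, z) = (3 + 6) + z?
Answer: -2170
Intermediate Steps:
x(o, z) = -6 - z (x(o, z) = 3 - ((3 + 6) + z) = 3 - (9 + z) = 3 + (-9 - z) = -6 - z)
35*(x(R(-4, -4), -3*(-3)) - 47) = 35*((-6 - (-3)*(-3)) - 47) = 35*((-6 - 1*9) - 47) = 35*((-6 - 9) - 47) = 35*(-15 - 47) = 35*(-62) = -2170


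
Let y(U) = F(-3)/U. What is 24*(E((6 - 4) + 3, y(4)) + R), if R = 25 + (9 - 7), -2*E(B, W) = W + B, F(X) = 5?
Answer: 573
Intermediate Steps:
y(U) = 5/U
E(B, W) = -B/2 - W/2 (E(B, W) = -(W + B)/2 = -(B + W)/2 = -B/2 - W/2)
R = 27 (R = 25 + 2 = 27)
24*(E((6 - 4) + 3, y(4)) + R) = 24*((-((6 - 4) + 3)/2 - 5/(2*4)) + 27) = 24*((-(2 + 3)/2 - 5/(2*4)) + 27) = 24*((-½*5 - ½*5/4) + 27) = 24*((-5/2 - 5/8) + 27) = 24*(-25/8 + 27) = 24*(191/8) = 573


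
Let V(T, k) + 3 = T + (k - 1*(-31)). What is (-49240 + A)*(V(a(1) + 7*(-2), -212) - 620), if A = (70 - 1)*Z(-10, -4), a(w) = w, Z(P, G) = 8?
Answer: 39778096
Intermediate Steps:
V(T, k) = 28 + T + k (V(T, k) = -3 + (T + (k - 1*(-31))) = -3 + (T + (k + 31)) = -3 + (T + (31 + k)) = -3 + (31 + T + k) = 28 + T + k)
A = 552 (A = (70 - 1)*8 = 69*8 = 552)
(-49240 + A)*(V(a(1) + 7*(-2), -212) - 620) = (-49240 + 552)*((28 + (1 + 7*(-2)) - 212) - 620) = -48688*((28 + (1 - 14) - 212) - 620) = -48688*((28 - 13 - 212) - 620) = -48688*(-197 - 620) = -48688*(-817) = 39778096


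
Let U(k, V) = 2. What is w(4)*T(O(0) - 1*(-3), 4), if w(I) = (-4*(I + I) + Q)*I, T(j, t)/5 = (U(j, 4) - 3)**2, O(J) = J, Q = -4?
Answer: -720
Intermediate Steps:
T(j, t) = 5 (T(j, t) = 5*(2 - 3)**2 = 5*(-1)**2 = 5*1 = 5)
w(I) = I*(-4 - 8*I) (w(I) = (-4*(I + I) - 4)*I = (-8*I - 4)*I = (-4 - 8*I)*I = I*(-4 - 8*I))
w(4)*T(O(0) - 1*(-3), 4) = -4*4*(1 + 2*4)*5 = -4*4*(1 + 8)*5 = -4*4*9*5 = -144*5 = -720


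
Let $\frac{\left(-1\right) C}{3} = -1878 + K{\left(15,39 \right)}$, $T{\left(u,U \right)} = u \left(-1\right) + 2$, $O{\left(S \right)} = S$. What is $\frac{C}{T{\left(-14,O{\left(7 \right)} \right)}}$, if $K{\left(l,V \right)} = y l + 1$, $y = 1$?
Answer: $\frac{2793}{8} \approx 349.13$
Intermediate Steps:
$K{\left(l,V \right)} = 1 + l$ ($K{\left(l,V \right)} = 1 l + 1 = l + 1 = 1 + l$)
$T{\left(u,U \right)} = 2 - u$ ($T{\left(u,U \right)} = - u + 2 = 2 - u$)
$C = 5586$ ($C = - 3 \left(-1878 + \left(1 + 15\right)\right) = - 3 \left(-1878 + 16\right) = \left(-3\right) \left(-1862\right) = 5586$)
$\frac{C}{T{\left(-14,O{\left(7 \right)} \right)}} = \frac{5586}{2 - -14} = \frac{5586}{2 + 14} = \frac{5586}{16} = 5586 \cdot \frac{1}{16} = \frac{2793}{8}$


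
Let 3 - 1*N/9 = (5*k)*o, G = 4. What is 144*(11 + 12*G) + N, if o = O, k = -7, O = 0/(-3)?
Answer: 8523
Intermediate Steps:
O = 0 (O = 0*(-1/3) = 0)
o = 0
N = 27 (N = 27 - 9*5*(-7)*0 = 27 - (-315)*0 = 27 - 9*0 = 27 + 0 = 27)
144*(11 + 12*G) + N = 144*(11 + 12*4) + 27 = 144*(11 + 48) + 27 = 144*59 + 27 = 8496 + 27 = 8523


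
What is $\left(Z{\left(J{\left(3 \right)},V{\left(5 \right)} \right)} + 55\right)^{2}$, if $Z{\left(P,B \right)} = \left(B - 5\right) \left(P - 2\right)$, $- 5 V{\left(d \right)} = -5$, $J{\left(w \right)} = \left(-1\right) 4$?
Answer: $6241$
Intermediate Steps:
$J{\left(w \right)} = -4$
$V{\left(d \right)} = 1$ ($V{\left(d \right)} = \left(- \frac{1}{5}\right) \left(-5\right) = 1$)
$Z{\left(P,B \right)} = \left(-5 + B\right) \left(-2 + P\right)$
$\left(Z{\left(J{\left(3 \right)},V{\left(5 \right)} \right)} + 55\right)^{2} = \left(\left(10 - -20 - 2 + 1 \left(-4\right)\right) + 55\right)^{2} = \left(\left(10 + 20 - 2 - 4\right) + 55\right)^{2} = \left(24 + 55\right)^{2} = 79^{2} = 6241$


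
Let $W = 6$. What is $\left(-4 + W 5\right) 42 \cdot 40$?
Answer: $43680$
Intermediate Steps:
$\left(-4 + W 5\right) 42 \cdot 40 = \left(-4 + 6 \cdot 5\right) 42 \cdot 40 = \left(-4 + 30\right) 42 \cdot 40 = 26 \cdot 42 \cdot 40 = 1092 \cdot 40 = 43680$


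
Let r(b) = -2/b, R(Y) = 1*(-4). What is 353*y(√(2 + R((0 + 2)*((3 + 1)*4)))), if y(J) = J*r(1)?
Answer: -706*I*√2 ≈ -998.43*I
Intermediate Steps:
R(Y) = -4
y(J) = -2*J (y(J) = J*(-2/1) = J*(-2*1) = J*(-2) = -2*J)
353*y(√(2 + R((0 + 2)*((3 + 1)*4)))) = 353*(-2*√(2 - 4)) = 353*(-2*I*√2) = -706*I*√2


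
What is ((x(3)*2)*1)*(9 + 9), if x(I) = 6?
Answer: 216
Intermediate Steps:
((x(3)*2)*1)*(9 + 9) = ((6*2)*1)*(9 + 9) = (12*1)*18 = 12*18 = 216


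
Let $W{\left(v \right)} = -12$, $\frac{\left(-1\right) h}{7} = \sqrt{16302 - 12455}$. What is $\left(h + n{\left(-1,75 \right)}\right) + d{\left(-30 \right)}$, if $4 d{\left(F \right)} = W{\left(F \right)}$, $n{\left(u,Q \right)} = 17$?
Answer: $14 - 7 \sqrt{3847} \approx -420.17$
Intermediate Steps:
$h = - 7 \sqrt{3847}$ ($h = - 7 \sqrt{16302 - 12455} = - 7 \sqrt{3847} \approx -434.17$)
$d{\left(F \right)} = -3$ ($d{\left(F \right)} = \frac{1}{4} \left(-12\right) = -3$)
$\left(h + n{\left(-1,75 \right)}\right) + d{\left(-30 \right)} = \left(- 7 \sqrt{3847} + 17\right) - 3 = \left(17 - 7 \sqrt{3847}\right) - 3 = 14 - 7 \sqrt{3847}$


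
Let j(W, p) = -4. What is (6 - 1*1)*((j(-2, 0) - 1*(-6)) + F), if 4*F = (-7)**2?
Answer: 285/4 ≈ 71.250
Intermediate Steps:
F = 49/4 (F = (1/4)*(-7)**2 = (1/4)*49 = 49/4 ≈ 12.250)
(6 - 1*1)*((j(-2, 0) - 1*(-6)) + F) = (6 - 1*1)*((-4 - 1*(-6)) + 49/4) = (6 - 1)*((-4 + 6) + 49/4) = 5*(2 + 49/4) = 5*(57/4) = 285/4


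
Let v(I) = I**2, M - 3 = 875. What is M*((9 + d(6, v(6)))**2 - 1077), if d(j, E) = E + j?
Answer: 1338072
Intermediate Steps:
M = 878 (M = 3 + 875 = 878)
M*((9 + d(6, v(6)))**2 - 1077) = 878*((9 + (6**2 + 6))**2 - 1077) = 878*((9 + (36 + 6))**2 - 1077) = 878*((9 + 42)**2 - 1077) = 878*(51**2 - 1077) = 878*(2601 - 1077) = 878*1524 = 1338072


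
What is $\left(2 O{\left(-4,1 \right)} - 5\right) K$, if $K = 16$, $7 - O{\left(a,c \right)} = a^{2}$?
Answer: $-368$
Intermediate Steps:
$O{\left(a,c \right)} = 7 - a^{2}$
$\left(2 O{\left(-4,1 \right)} - 5\right) K = \left(2 \left(7 - \left(-4\right)^{2}\right) - 5\right) 16 = \left(2 \left(7 - 16\right) - 5\right) 16 = \left(2 \left(-9\right) - 5\right) 16 = \left(-18 - 5\right) 16 = \left(-23\right) 16 = -368$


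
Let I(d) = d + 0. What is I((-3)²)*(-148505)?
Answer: -1336545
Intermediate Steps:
I(d) = d
I((-3)²)*(-148505) = (-3)²*(-148505) = 9*(-148505) = -1336545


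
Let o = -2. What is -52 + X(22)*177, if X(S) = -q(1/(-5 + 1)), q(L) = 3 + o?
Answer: -229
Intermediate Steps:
q(L) = 1 (q(L) = 3 - 2 = 1)
X(S) = -1 (X(S) = -1*1 = -1)
-52 + X(22)*177 = -52 - 1*177 = -52 - 177 = -229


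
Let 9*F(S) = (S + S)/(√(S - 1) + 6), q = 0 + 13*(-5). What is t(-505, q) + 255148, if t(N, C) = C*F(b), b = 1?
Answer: 6888931/27 ≈ 2.5515e+5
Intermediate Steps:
q = -65 (q = 0 - 65 = -65)
F(S) = 2*S/(9*(6 + √(-1 + S))) (F(S) = ((S + S)/(√(S - 1) + 6))/9 = ((2*S)/(√(-1 + S) + 6))/9 = ((2*S)/(6 + √(-1 + S)))/9 = (2*S/(6 + √(-1 + S)))/9 = 2*S/(9*(6 + √(-1 + S))))
t(N, C) = C/27 (t(N, C) = C*((2/9)*1/(6 + √(-1 + 1))) = C*((2/9)*1/(6 + √0)) = C*((2/9)*1/(6 + 0)) = C*((2/9)*1/6) = C*((2/9)*1*(⅙)) = C*(1/27) = C/27)
t(-505, q) + 255148 = (1/27)*(-65) + 255148 = -65/27 + 255148 = 6888931/27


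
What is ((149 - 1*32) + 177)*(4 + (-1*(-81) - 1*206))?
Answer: -35574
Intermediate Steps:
((149 - 1*32) + 177)*(4 + (-1*(-81) - 1*206)) = ((149 - 32) + 177)*(4 + (81 - 206)) = (117 + 177)*(4 - 125) = 294*(-121) = -35574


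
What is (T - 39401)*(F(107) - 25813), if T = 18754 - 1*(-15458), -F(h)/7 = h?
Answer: 137830218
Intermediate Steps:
F(h) = -7*h
T = 34212 (T = 18754 + 15458 = 34212)
(T - 39401)*(F(107) - 25813) = (34212 - 39401)*(-7*107 - 25813) = -5189*(-749 - 25813) = -5189*(-26562) = 137830218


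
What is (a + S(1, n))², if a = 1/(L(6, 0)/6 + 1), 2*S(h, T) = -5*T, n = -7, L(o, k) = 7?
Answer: 218089/676 ≈ 322.62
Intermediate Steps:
S(h, T) = -5*T/2 (S(h, T) = (-5*T)/2 = -5*T/2)
a = 6/13 (a = 1/(7/6 + 1) = 1/(13/6) = 6/13 ≈ 0.46154)
(a + S(1, n))² = (6/13 - 5/2*(-7))² = (6/13 + 35/2)² = (467/26)² = 218089/676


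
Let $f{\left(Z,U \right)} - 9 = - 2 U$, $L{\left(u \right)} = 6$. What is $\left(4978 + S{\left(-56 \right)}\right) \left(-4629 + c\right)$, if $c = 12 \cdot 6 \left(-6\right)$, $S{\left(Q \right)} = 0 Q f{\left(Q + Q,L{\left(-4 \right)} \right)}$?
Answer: $-25193658$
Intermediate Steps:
$f{\left(Z,U \right)} = 9 - 2 U$
$S{\left(Q \right)} = 0$ ($S{\left(Q \right)} = 0 Q \left(9 - 12\right) = 0 \left(9 - 12\right) = 0 \left(-3\right) = 0$)
$c = -432$ ($c = 72 \left(-6\right) = -432$)
$\left(4978 + S{\left(-56 \right)}\right) \left(-4629 + c\right) = \left(4978 + 0\right) \left(-4629 - 432\right) = 4978 \left(-5061\right) = -25193658$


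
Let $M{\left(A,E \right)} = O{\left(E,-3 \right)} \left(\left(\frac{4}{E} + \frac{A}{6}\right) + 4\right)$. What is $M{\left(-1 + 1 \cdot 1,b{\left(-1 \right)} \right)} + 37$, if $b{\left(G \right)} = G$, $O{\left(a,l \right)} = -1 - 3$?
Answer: $37$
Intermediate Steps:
$O{\left(a,l \right)} = -4$
$M{\left(A,E \right)} = -16 - \frac{16}{E} - \frac{2 A}{3}$ ($M{\left(A,E \right)} = - 4 \left(\left(\frac{4}{E} + \frac{A}{6}\right) + 4\right) = - 4 \left(4 + \frac{4}{E} + \frac{A}{6}\right) = -16 - \frac{16}{E} - \frac{2 A}{3}$)
$M{\left(-1 + 1 \cdot 1,b{\left(-1 \right)} \right)} + 37 = \left(-16 - \frac{16}{-1} - \frac{2 \left(-1 + 1 \cdot 1\right)}{3}\right) + 37 = \left(-16 - -16 - \frac{2 \left(-1 + 1\right)}{3}\right) + 37 = \left(-16 + 16 - 0\right) + 37 = \left(-16 + 16 + 0\right) + 37 = 0 + 37 = 37$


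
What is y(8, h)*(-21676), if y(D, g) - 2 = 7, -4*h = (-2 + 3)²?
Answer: -195084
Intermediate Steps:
h = -¼ (h = -(-2 + 3)²/4 = -¼*1² = -¼*1 = -¼ ≈ -0.25000)
y(D, g) = 9 (y(D, g) = 2 + 7 = 9)
y(8, h)*(-21676) = 9*(-21676) = -195084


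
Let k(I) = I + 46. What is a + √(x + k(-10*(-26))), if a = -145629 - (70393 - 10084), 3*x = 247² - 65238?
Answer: -205938 + I*√9933/3 ≈ -2.0594e+5 + 33.221*I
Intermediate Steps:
x = -4229/3 (x = (247² - 65238)/3 = (61009 - 65238)/3 = (⅓)*(-4229) = -4229/3 ≈ -1409.7)
k(I) = 46 + I
a = -205938 (a = -145629 - 1*60309 = -145629 - 60309 = -205938)
a + √(x + k(-10*(-26))) = -205938 + √(-4229/3 + (46 - 10*(-26))) = -205938 + √(-4229/3 + (46 + 260)) = -205938 + √(-4229/3 + 306) = -205938 + √(-3311/3) = -205938 + I*√9933/3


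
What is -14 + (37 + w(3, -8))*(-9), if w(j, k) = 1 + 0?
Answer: -356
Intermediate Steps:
w(j, k) = 1
-14 + (37 + w(3, -8))*(-9) = -14 + (37 + 1)*(-9) = -14 + 38*(-9) = -14 - 342 = -356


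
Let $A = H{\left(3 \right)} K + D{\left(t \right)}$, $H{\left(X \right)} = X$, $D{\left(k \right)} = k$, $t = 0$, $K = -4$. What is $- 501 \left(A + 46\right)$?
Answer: $-17034$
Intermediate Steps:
$A = -12$ ($A = 3 \left(-4\right) + 0 = -12 + 0 = -12$)
$- 501 \left(A + 46\right) = - 501 \left(-12 + 46\right) = \left(-501\right) 34 = -17034$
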